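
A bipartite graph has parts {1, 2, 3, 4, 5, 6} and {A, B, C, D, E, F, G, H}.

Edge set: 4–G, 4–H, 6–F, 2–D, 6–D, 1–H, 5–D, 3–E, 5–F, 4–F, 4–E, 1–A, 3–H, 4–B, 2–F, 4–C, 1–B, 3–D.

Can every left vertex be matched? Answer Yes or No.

The set {2, 5, 6} has only 2 neighbours ({D, F}), so by Hall's theorem at most 5 of the 6 left vertices can be matched.
Hence no matching covers every left vertex.

No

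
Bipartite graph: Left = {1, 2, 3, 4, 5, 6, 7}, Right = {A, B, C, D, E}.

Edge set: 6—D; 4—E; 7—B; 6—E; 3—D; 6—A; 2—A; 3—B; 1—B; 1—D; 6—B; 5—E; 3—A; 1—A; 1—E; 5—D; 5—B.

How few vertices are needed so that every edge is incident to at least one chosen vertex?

4

A maximum matching has 4 edges (e.g. 1–B, 2–A, 3–D, 4–E).
By König's theorem the minimum vertex cover has the same size. One such cover is {A, B, D, E}.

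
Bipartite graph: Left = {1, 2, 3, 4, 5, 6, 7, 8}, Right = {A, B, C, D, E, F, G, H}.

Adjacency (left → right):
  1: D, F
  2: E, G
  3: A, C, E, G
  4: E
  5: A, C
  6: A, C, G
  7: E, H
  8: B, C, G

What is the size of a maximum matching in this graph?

One maximum matching: 1→F, 2→G, 3→A, 4→E, 5→C, 7→H, 8→B.
The set {2, 3, 4, 5, 6} has only 4 neighbours ({A, C, E, G}), so by Hall's theorem at most 7 of the 8 left vertices can be matched.

7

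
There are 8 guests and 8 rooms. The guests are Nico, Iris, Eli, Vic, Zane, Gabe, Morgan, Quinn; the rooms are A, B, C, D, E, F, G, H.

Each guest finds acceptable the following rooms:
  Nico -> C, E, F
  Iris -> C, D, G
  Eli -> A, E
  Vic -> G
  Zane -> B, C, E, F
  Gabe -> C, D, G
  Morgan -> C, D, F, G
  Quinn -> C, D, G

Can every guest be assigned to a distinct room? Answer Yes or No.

The set {Iris, Vic, Gabe, Quinn} has only 3 neighbours ({C, D, G}), so by Hall's theorem at most 7 of the 8 guests can be matched.
Hence no matching covers every guest.

No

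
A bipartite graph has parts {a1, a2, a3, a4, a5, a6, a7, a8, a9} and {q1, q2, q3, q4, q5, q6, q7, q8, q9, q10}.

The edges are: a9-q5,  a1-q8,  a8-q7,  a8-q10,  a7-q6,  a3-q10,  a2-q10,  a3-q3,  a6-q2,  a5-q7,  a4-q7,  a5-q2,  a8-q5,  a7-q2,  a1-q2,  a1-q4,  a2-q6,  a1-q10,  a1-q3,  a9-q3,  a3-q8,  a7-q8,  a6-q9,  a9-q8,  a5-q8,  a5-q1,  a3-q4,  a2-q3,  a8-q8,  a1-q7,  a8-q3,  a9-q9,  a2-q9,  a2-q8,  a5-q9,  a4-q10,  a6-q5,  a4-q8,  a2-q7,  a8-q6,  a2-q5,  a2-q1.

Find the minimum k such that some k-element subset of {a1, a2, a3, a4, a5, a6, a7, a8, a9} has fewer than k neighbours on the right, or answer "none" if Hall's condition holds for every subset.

none

A matching saturating every left vertex exists, for instance a1→q4, a2→q6, a3→q10, a4→q7, a5→q9, a6→q5, a7→q2, a8→q3, a9→q8.
By Hall's marriage theorem, this means |N(S)| ≥ |S| for every subset S, so no violating subset exists.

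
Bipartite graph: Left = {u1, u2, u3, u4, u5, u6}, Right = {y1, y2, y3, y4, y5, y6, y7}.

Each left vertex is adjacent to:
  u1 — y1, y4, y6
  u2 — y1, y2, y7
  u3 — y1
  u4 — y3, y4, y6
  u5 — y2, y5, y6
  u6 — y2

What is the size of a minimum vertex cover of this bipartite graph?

A maximum matching has 6 edges (e.g. u1–y4, u2–y7, u3–y1, u4–y3, u5–y5, u6–y2).
By König's theorem the minimum vertex cover has the same size. One such cover is {u1, u2, u3, u4, u5, u6}.

6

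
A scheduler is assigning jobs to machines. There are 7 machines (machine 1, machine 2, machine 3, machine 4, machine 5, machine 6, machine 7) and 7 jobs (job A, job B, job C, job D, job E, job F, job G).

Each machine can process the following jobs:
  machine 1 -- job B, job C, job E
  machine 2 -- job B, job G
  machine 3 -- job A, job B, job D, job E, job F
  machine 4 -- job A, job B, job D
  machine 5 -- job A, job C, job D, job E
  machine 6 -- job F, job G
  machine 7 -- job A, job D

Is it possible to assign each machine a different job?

Yes

A valid assignment of size 7: machine 1–job C, machine 2–job G, machine 3–job E, machine 4–job B, machine 5–job D, machine 6–job F, machine 7–job A.
Every machine is matched, so this is a perfect matching.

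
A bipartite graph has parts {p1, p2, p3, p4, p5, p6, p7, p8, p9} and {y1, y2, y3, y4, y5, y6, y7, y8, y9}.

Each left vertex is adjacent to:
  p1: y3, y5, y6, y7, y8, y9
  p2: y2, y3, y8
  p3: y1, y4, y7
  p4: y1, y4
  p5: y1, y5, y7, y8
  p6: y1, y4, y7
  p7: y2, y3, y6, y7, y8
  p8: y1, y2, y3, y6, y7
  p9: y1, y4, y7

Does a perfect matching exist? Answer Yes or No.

No

The set {p3, p4, p6, p9} has only 3 neighbours ({y1, y4, y7}), so by Hall's theorem at most 8 of the 9 left vertices can be matched.
Hence no matching covers every left vertex.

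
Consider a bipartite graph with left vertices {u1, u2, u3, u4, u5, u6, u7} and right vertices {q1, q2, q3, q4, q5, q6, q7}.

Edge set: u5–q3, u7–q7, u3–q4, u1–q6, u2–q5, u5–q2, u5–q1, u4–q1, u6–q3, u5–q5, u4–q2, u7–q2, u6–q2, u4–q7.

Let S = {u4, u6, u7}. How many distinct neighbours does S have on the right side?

4

The union of neighbours of {u4, u6, u7} is {q1, q2, q3, q7}, which has 4 elements.
Since |N(S)| = 4 ≥ |S| = 3, Hall's condition holds for this subset.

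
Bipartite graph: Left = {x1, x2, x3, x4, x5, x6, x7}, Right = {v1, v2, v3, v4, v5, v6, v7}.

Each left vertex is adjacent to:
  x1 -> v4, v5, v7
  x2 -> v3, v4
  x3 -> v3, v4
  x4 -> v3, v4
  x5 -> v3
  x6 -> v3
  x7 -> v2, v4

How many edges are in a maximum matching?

4

One maximum matching: x1–v7, x2–v3, x3–v4, x7–v2.
The set {x2, x3, x4, x5, x6} has only 2 neighbours ({v3, v4}), so by Hall's theorem at most 4 of the 7 left vertices can be matched.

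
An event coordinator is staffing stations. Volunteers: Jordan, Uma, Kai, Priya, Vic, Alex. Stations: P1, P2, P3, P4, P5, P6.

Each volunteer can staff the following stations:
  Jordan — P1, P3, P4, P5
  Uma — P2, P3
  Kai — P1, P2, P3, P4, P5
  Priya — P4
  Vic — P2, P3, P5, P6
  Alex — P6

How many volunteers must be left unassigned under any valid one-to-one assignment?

0

One maximum matching: Jordan-P1, Uma-P2, Kai-P3, Priya-P4, Vic-P5, Alex-P6.
This saturates every volunteer, so 6 is the maximum.
That matches 6 of the 6, leaving 0 unmatched; no matching can do better.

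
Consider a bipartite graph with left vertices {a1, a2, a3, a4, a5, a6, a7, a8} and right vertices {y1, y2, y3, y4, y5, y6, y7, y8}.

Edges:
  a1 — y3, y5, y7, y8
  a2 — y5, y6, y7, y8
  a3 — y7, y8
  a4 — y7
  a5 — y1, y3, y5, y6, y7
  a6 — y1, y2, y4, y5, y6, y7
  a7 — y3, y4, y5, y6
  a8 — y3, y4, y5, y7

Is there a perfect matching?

One maximum matching: a1-y5, a2-y6, a3-y8, a4-y7, a5-y1, a6-y2, a7-y4, a8-y3.
All 8 left vertices are covered.

Yes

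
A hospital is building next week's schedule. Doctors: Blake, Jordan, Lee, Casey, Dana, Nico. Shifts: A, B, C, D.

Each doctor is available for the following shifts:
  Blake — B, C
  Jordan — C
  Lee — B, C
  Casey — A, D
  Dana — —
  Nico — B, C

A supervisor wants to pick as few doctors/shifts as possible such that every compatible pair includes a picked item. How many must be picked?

3

{Casey, B, C} is a vertex cover of size 3: every edge has an endpoint in this set.
No smaller cover exists because Blake–B, Jordan–C, Casey–D is a matching of size 3, and a cover must include an endpoint of each of these disjoint edges (König's theorem).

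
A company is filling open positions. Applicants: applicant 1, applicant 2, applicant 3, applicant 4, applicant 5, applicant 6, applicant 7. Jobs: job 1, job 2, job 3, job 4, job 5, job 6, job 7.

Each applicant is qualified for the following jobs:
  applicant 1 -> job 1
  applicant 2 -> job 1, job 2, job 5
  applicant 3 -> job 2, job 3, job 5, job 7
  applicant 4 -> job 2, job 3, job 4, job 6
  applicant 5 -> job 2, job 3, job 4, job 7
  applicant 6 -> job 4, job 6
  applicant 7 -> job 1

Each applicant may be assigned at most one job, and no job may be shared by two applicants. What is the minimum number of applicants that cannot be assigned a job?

A valid assignment of size 6: applicant 1-job 1, applicant 2-job 5, applicant 3-job 3, applicant 4-job 2, applicant 5-job 4, applicant 6-job 6.
The set {applicant 1, applicant 7} has only 1 neighbour ({job 1}), so by Hall's theorem at most 6 of the 7 applicants can be matched.
That matches 6 of the 7, leaving 1 unmatched; no matching can do better.

1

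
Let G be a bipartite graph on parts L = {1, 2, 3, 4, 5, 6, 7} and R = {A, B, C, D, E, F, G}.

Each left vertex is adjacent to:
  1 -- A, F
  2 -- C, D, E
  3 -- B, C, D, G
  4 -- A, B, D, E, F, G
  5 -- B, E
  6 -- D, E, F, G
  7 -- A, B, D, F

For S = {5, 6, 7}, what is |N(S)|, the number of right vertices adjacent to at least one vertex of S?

The union of neighbours of {5, 6, 7} is {A, B, D, E, F, G}, which has 6 elements.
Since |N(S)| = 6 ≥ |S| = 3, Hall's condition holds for this subset.

6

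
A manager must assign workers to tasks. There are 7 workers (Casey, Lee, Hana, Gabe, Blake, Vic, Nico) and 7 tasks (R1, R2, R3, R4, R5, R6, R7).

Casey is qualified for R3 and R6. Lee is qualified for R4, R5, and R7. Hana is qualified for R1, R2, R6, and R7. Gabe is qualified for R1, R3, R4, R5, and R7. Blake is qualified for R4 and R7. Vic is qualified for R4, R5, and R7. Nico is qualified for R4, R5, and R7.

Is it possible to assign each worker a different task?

The set {Lee, Blake, Vic, Nico} has only 3 neighbours ({R4, R5, R7}), so by Hall's theorem at most 6 of the 7 workers can be matched.
Hence no matching covers every worker.

No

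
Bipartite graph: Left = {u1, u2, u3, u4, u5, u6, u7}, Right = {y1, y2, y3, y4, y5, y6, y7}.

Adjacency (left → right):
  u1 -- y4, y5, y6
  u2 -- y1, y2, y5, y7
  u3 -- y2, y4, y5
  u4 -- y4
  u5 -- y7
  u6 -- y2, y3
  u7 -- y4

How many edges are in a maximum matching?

6

A valid assignment of size 6: u1→y5, u2→y1, u3→y2, u4→y4, u5→y7, u6→y3.
The set {u4, u7} has only 1 neighbour ({y4}), so by Hall's theorem at most 6 of the 7 left vertices can be matched.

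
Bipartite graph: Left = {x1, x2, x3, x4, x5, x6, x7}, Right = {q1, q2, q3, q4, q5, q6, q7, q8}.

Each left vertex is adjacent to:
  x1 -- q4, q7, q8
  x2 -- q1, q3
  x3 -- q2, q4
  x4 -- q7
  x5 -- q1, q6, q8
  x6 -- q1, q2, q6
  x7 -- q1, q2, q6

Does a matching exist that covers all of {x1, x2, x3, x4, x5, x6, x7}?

Yes

For example, pair x1-q8, x2-q3, x3-q4, x4-q7, x5-q1, x6-q2, x7-q6.
Every left vertex is matched, so this matching saturates all of them.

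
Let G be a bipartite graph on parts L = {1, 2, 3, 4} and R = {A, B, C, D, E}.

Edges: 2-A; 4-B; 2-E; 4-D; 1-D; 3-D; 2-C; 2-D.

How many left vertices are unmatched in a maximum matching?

1

One maximum matching: 1→D, 2→E, 4→B.
The set {1, 3} has only 1 neighbour ({D}), so by Hall's theorem at most 3 of the 4 left vertices can be matched.
That matches 3 of the 4, leaving 1 unmatched; no matching can do better.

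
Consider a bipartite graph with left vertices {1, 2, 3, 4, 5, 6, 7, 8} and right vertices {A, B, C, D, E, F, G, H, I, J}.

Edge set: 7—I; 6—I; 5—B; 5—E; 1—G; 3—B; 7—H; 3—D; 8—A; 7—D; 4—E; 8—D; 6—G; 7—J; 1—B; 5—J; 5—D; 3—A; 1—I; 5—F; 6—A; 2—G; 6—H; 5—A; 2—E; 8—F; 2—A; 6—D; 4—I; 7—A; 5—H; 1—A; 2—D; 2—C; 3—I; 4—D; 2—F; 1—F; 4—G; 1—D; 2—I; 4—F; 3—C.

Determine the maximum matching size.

One maximum matching: 1-B, 2-G, 3-D, 4-E, 5-A, 6-H, 7-J, 8-F.
All 8 left vertices are matched, so no larger matching exists.

8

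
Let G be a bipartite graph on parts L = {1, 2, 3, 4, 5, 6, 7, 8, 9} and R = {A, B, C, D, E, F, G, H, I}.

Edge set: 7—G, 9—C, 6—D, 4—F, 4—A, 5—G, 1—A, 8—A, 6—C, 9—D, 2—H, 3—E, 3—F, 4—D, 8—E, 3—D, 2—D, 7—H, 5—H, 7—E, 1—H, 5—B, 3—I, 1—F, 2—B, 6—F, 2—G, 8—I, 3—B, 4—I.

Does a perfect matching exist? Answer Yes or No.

Yes

One maximum matching: 1–H, 2–D, 3–E, 4–I, 5–B, 6–F, 7–G, 8–A, 9–C.
All 9 left vertices are covered.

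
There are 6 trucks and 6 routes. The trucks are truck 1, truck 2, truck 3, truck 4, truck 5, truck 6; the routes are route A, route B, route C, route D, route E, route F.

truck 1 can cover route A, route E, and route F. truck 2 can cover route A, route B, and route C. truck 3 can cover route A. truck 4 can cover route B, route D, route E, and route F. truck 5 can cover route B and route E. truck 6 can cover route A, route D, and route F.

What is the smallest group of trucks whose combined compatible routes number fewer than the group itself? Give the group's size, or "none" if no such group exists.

A matching saturating every truck exists, for instance truck 1→route E, truck 2→route C, truck 3→route A, truck 4→route D, truck 5→route B, truck 6→route F.
By Hall's marriage theorem, this means |N(S)| ≥ |S| for every subset S, so no violating subset exists.

none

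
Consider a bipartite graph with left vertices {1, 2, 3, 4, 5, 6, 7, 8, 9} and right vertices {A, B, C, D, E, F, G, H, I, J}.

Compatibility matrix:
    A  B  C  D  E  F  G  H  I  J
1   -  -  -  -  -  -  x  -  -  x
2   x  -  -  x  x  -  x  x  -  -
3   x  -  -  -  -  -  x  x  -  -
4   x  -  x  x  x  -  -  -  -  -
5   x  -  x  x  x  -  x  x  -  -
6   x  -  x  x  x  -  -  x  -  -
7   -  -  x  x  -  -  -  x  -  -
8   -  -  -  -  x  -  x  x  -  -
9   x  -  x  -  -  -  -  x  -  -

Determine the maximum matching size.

7

A valid assignment of size 7: 1→J, 2→A, 3→H, 4→E, 5→G, 6→D, 7→C.
The set {2, 3, 4, 5, 6, 7, 8, 9} has only 6 neighbours ({A, C, D, E, G, H}), so by Hall's theorem at most 7 of the 9 left vertices can be matched.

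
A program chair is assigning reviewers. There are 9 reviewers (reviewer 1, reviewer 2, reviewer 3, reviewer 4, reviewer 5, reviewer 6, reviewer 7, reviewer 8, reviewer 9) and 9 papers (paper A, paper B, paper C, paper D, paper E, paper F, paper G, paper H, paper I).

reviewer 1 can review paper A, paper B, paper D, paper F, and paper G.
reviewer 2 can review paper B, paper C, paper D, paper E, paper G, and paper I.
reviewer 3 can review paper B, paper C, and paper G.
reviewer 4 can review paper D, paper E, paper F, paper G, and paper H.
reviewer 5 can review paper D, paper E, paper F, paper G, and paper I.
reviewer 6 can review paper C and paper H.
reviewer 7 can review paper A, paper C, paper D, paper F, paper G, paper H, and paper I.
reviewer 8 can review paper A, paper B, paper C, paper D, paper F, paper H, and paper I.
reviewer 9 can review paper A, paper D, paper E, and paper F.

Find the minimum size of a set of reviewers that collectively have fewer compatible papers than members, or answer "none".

none

A matching saturating every reviewer exists, for instance reviewer 1→paper A, reviewer 2→paper E, reviewer 3→paper C, reviewer 4→paper G, reviewer 5→paper F, reviewer 6→paper H, reviewer 7→paper I, reviewer 8→paper B, reviewer 9→paper D.
By Hall's marriage theorem, this means |N(S)| ≥ |S| for every subset S, so no violating subset exists.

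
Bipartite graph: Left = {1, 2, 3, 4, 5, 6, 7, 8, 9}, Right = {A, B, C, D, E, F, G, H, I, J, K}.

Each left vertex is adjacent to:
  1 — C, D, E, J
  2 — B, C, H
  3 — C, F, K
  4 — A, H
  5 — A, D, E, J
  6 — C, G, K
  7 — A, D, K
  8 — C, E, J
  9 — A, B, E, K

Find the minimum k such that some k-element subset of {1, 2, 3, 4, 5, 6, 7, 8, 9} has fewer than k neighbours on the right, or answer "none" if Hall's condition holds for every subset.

A matching saturating every left vertex exists, for instance 1→E, 2→C, 3→F, 4→H, 5→D, 6→G, 7→K, 8→J, 9→B.
By Hall's marriage theorem, this means |N(S)| ≥ |S| for every subset S, so no violating subset exists.

none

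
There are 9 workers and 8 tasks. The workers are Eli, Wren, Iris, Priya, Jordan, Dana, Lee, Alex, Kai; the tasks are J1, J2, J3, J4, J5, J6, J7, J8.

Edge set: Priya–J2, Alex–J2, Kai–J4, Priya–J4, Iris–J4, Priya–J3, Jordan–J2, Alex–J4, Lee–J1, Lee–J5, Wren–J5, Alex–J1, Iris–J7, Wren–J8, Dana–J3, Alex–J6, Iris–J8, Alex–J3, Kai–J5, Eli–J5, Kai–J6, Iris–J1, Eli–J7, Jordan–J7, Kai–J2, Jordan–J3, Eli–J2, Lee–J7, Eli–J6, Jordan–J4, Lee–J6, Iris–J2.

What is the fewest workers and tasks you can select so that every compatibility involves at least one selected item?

{J1, J2, J3, J4, J5, J6, J7, J8} is a vertex cover of size 8: every edge has an endpoint in this set.
No smaller cover exists because Eli–J5, Wren–J8, Iris–J1, Priya–J4, Jordan–J2, Dana–J3, Lee–J7, Alex–J6 is a matching of size 8, and a cover must include an endpoint of each of these disjoint edges (König's theorem).

8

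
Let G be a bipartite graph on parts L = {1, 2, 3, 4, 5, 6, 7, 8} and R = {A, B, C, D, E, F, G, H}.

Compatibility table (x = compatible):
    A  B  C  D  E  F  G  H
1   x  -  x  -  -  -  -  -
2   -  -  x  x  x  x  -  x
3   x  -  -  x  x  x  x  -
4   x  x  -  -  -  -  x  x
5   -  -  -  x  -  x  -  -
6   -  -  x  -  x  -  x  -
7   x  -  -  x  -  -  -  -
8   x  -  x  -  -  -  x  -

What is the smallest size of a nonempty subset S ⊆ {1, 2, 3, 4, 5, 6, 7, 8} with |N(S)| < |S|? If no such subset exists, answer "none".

A matching saturating every left vertex exists, for instance 1→A, 2→H, 3→G, 4→B, 5→F, 6→E, 7→D, 8→C.
By Hall's marriage theorem, this means |N(S)| ≥ |S| for every subset S, so no violating subset exists.

none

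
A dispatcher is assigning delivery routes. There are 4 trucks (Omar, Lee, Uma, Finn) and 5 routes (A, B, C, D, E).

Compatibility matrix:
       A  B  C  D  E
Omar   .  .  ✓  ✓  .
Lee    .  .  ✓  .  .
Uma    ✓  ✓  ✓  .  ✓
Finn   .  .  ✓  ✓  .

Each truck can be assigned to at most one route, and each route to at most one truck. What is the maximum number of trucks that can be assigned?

For example, pair Omar-D, Lee-C, Uma-B.
The set {Omar, Lee, Finn} has only 2 neighbours ({C, D}), so by Hall's theorem at most 3 of the 4 trucks can be matched.

3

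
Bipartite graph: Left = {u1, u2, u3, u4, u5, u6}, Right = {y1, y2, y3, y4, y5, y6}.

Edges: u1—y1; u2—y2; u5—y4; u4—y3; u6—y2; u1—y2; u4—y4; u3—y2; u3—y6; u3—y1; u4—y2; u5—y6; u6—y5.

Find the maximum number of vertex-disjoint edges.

6

For example, pair u1-y1, u2-y2, u3-y6, u4-y3, u5-y4, u6-y5.
All 6 left vertices are matched, so no larger matching exists.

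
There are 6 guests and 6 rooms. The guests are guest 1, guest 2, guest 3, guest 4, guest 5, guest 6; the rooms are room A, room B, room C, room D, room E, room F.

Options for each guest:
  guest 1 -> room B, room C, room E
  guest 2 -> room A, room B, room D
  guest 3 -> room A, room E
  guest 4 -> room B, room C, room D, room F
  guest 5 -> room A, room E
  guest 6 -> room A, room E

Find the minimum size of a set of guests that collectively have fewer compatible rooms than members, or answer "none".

Take S = {guest 3, guest 5, guest 6}. Its neighbourhood is {room A, room E}, so |N(S)| = 2 < |S| = 3.
Every subset of size less than 3 has at least as many neighbours as members, so 3 is the minimum.

3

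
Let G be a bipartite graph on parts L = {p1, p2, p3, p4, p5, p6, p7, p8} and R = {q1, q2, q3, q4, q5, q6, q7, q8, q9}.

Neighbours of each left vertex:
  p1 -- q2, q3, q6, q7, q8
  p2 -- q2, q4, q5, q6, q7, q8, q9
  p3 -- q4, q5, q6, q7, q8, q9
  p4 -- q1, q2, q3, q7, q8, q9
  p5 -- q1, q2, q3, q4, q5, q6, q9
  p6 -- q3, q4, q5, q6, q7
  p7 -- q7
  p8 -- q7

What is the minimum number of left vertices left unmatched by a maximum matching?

For example, pair p1→q6, p2→q2, p3→q8, p4→q1, p5→q9, p6→q4, p7→q7.
The set {p7, p8} has only 1 neighbour ({q7}), so by Hall's theorem at most 7 of the 8 left vertices can be matched.
That matches 7 of the 8, leaving 1 unmatched; no matching can do better.

1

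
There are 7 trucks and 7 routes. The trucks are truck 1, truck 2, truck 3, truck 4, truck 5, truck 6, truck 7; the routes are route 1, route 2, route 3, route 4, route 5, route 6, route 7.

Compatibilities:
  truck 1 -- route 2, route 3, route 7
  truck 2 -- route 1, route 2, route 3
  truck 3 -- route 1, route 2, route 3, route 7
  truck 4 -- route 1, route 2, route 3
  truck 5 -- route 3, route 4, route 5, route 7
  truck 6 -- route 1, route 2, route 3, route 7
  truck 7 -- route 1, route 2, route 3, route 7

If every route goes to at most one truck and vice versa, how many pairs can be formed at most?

5

One maximum matching: truck 1–route 7, truck 2–route 1, truck 3–route 3, truck 4–route 2, truck 5–route 4.
The set {truck 1, truck 2, truck 3, truck 4, truck 6, truck 7} has only 4 neighbours ({route 1, route 2, route 3, route 7}), so by Hall's theorem at most 5 of the 7 trucks can be matched.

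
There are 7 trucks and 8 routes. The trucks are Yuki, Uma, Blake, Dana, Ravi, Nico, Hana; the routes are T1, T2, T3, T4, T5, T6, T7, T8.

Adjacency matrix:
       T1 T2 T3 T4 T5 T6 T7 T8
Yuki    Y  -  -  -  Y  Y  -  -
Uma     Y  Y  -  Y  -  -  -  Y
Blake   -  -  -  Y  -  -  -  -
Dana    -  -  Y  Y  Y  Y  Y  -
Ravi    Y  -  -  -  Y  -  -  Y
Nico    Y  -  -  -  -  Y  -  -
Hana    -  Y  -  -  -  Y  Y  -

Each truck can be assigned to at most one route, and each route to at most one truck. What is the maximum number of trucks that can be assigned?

For example, pair Yuki-T6, Uma-T2, Blake-T4, Dana-T5, Ravi-T8, Nico-T1, Hana-T7.
This saturates every truck, so 7 is the maximum.

7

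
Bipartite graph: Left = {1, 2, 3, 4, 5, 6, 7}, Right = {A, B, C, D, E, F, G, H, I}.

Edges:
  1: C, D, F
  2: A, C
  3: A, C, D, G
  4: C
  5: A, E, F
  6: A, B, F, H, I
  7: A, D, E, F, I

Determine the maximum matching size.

A valid assignment of size 7: 1→D, 2→A, 3→G, 4→C, 5→F, 6→H, 7→E.
This saturates every left vertex, so 7 is the maximum.

7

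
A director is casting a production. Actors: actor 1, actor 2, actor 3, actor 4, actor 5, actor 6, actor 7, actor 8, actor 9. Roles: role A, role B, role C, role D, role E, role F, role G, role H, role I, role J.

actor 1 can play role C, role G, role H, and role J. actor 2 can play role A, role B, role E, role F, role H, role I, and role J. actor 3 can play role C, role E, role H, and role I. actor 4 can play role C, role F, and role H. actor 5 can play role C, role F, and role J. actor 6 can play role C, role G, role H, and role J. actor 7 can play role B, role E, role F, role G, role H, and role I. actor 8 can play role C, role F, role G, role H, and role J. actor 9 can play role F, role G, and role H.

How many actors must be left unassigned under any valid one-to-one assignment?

1

A valid assignment of size 8: actor 1→role H, actor 2→role I, actor 3→role E, actor 4→role F, actor 5→role J, actor 6→role C, actor 7→role B, actor 8→role G.
The set {actor 1, actor 4, actor 5, actor 6, actor 8, actor 9} has only 5 neighbours ({role C, role F, role G, role H, role J}), so by Hall's theorem at most 8 of the 9 actors can be matched.
That matches 8 of the 9, leaving 1 unmatched; no matching can do better.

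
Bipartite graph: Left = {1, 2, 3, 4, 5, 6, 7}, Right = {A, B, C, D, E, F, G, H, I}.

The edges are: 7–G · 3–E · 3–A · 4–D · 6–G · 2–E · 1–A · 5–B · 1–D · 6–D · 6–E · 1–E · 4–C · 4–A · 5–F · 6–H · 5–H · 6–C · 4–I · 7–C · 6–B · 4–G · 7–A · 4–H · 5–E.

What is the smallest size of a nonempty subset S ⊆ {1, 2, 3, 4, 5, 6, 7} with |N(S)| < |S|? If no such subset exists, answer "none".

A matching saturating every left vertex exists, for instance 1→D, 2→E, 3→A, 4→H, 5→B, 6→G, 7→C.
By Hall's marriage theorem, this means |N(S)| ≥ |S| for every subset S, so no violating subset exists.

none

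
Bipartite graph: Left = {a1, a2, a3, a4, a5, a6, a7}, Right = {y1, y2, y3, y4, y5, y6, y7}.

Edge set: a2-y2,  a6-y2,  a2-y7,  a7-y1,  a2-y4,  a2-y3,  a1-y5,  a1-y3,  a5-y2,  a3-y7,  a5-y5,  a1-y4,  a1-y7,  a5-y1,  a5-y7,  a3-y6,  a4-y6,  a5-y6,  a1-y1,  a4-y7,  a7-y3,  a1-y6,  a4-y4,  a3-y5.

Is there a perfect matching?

Yes

One maximum matching: a1–y1, a2–y7, a3–y6, a4–y4, a5–y5, a6–y2, a7–y3.
All 7 left vertices are covered.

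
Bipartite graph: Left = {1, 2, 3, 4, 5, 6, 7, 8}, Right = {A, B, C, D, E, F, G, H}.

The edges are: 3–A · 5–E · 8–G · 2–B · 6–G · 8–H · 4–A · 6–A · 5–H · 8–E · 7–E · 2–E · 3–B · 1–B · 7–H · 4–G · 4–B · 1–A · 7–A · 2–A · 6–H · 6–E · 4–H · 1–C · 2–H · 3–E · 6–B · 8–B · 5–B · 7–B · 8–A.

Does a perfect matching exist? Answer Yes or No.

The set {2, 3, 4, 5, 6, 7, 8} has only 5 neighbours ({A, B, E, G, H}), so by Hall's theorem at most 6 of the 8 left vertices can be matched.
Hence no matching covers every left vertex.

No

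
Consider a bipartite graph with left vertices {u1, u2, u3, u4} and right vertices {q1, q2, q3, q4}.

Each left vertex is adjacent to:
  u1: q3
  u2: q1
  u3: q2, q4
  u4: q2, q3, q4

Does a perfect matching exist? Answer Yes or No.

One maximum matching: u1→q3, u2→q1, u3→q4, u4→q2.
Every left vertex is matched, so this is a perfect matching.

Yes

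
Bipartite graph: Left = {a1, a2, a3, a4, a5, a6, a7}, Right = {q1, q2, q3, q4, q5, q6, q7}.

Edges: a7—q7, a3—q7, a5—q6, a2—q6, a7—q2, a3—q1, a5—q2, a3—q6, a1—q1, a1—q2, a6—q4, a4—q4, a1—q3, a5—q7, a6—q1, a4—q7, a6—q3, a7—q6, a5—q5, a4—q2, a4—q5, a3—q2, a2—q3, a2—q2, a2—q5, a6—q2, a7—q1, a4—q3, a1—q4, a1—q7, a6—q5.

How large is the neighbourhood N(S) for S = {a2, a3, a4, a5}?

7

The union of neighbours of {a2, a3, a4, a5} is {q1, q2, q3, q4, q5, q6, q7}, which has 7 elements.
Since |N(S)| = 7 ≥ |S| = 4, Hall's condition holds for this subset.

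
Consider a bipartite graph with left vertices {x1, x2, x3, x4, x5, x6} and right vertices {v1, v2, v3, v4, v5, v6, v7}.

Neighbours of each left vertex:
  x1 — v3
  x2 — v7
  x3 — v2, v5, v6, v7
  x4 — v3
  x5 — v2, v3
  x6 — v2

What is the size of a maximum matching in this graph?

For example, pair x1–v3, x2–v7, x3–v6, x5–v2.
The set {x1, x4, x5, x6} has only 2 neighbours ({v2, v3}), so by Hall's theorem at most 4 of the 6 left vertices can be matched.

4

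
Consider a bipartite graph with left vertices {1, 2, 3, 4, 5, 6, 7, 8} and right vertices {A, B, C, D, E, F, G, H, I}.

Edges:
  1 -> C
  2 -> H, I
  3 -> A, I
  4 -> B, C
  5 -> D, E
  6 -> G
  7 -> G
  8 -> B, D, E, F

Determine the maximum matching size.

7

A valid assignment of size 7: 1–C, 2–H, 3–I, 4–B, 5–D, 6–G, 8–E.
The set {6, 7} has only 1 neighbour ({G}), so by Hall's theorem at most 7 of the 8 left vertices can be matched.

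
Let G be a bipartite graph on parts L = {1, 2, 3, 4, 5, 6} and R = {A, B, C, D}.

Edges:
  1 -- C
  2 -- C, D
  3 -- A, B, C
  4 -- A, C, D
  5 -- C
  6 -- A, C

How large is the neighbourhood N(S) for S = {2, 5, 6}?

The union of neighbours of {2, 5, 6} is {A, C, D}, which has 3 elements.
Since |N(S)| = 3 ≥ |S| = 3, Hall's condition holds for this subset.

3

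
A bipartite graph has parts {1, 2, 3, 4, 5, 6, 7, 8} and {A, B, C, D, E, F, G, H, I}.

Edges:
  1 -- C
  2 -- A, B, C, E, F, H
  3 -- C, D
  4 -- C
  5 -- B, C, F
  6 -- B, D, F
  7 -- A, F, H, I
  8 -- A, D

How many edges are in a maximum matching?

One maximum matching: 1–C, 2–E, 3–D, 5–F, 6–B, 7–I, 8–A.
The set {1, 4} has only 1 neighbour ({C}), so by Hall's theorem at most 7 of the 8 left vertices can be matched.

7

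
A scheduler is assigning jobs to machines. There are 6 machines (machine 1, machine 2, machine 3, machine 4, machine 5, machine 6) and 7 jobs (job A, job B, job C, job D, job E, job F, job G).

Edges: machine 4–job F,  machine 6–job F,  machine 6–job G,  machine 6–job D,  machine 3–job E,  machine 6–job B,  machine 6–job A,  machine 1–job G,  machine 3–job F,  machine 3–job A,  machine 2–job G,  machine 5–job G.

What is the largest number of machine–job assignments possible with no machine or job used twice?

4

One maximum matching: machine 1-job G, machine 3-job A, machine 4-job F, machine 6-job D.
The set {machine 1, machine 2, machine 5} has only 1 neighbour ({job G}), so by Hall's theorem at most 4 of the 6 machines can be matched.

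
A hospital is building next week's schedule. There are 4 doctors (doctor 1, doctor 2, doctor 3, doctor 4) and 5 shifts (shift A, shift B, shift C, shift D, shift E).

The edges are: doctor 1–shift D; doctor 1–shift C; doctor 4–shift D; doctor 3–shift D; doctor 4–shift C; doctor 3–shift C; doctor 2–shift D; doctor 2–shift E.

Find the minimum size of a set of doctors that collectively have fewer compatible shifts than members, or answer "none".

Take S = {doctor 1, doctor 3, doctor 4}. Its neighbourhood is {shift C, shift D}, so |N(S)| = 2 < |S| = 3.
Every subset of size less than 3 has at least as many neighbours as members, so 3 is the minimum.

3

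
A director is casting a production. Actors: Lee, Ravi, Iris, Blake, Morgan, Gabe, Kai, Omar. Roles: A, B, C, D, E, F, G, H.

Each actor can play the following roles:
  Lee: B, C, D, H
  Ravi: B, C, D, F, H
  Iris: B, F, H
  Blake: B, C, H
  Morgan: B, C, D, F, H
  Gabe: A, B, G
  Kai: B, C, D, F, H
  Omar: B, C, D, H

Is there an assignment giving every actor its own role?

The set {Lee, Ravi, Iris, Blake, Morgan, Kai, Omar} has only 5 neighbours ({B, C, D, F, H}), so by Hall's theorem at most 6 of the 8 actors can be matched.
Hence no matching covers every actor.

No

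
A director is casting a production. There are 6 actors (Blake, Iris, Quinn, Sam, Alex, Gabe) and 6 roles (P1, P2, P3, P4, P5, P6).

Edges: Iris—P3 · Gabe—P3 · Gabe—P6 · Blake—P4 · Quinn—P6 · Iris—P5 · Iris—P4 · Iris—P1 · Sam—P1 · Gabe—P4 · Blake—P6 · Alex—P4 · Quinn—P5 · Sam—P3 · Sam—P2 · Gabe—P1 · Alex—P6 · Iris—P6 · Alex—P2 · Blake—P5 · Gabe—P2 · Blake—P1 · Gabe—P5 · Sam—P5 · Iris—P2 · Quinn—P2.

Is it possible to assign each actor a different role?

Yes

A valid assignment of size 6: Blake–P5, Iris–P2, Quinn–P6, Sam–P3, Alex–P4, Gabe–P1.
All 6 actors are covered.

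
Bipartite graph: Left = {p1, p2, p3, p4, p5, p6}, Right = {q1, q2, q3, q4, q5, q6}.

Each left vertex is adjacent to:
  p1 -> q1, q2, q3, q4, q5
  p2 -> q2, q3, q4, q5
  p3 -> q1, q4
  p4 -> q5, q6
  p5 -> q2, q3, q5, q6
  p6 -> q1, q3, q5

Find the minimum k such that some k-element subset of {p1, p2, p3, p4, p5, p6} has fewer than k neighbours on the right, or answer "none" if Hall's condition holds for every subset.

A matching saturating every left vertex exists, for instance p1→q3, p2→q4, p3→q1, p4→q6, p5→q2, p6→q5.
By Hall's marriage theorem, this means |N(S)| ≥ |S| for every subset S, so no violating subset exists.

none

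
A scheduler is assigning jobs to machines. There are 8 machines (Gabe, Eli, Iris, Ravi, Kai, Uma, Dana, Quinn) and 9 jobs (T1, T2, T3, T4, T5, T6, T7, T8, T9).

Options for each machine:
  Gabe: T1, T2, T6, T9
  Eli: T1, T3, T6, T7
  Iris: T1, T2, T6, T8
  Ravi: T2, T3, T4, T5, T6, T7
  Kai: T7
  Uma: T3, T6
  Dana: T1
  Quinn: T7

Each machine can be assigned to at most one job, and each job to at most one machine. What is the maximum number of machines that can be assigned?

One maximum matching: Gabe→T9, Eli→T6, Iris→T2, Ravi→T4, Kai→T7, Uma→T3, Dana→T1.
The set {Kai, Quinn} has only 1 neighbour ({T7}), so by Hall's theorem at most 7 of the 8 machines can be matched.

7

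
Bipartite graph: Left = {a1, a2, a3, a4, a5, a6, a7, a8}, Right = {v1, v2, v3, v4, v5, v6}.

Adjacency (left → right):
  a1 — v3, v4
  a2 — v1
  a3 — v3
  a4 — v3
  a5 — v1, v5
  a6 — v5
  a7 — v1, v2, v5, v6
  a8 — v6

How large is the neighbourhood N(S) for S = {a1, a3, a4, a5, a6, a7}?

The union of neighbours of {a1, a3, a4, a5, a6, a7} is {v1, v2, v3, v4, v5, v6}, which has 6 elements.
Since |N(S)| = 6 ≥ |S| = 6, Hall's condition holds for this subset.

6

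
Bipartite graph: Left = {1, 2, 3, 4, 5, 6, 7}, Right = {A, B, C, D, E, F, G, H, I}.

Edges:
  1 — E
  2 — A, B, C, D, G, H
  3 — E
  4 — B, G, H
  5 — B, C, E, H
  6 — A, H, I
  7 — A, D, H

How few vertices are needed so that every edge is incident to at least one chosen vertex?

6

A maximum matching has 6 edges (e.g. 1–E, 2–A, 4–G, 5–B, 6–I, 7–D).
By König's theorem the minimum vertex cover has the same size. One such cover is {2, 4, 5, 6, 7, E}.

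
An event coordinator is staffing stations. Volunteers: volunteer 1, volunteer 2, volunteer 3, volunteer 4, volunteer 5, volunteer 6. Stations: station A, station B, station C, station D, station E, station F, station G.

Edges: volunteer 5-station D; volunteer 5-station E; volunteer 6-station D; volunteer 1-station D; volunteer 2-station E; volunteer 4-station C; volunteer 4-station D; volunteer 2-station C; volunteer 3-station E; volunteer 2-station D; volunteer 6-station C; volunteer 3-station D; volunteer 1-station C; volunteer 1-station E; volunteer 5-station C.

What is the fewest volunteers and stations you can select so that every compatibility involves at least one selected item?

{station C, station D, station E} is a vertex cover of size 3: every edge has an endpoint in this set.
No smaller cover exists because volunteer 1–station E, volunteer 2–station C, volunteer 3–station D is a matching of size 3, and a cover must include an endpoint of each of these disjoint edges (König's theorem).

3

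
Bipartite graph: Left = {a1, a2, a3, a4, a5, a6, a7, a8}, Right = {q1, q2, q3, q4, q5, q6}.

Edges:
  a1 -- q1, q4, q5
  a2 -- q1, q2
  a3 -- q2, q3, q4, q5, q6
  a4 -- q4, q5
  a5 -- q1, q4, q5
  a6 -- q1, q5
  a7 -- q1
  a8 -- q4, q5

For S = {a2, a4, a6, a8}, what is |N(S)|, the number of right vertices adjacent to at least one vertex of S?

The union of neighbours of {a2, a4, a6, a8} is {q1, q2, q4, q5}, which has 4 elements.
Since |N(S)| = 4 ≥ |S| = 4, Hall's condition holds for this subset.

4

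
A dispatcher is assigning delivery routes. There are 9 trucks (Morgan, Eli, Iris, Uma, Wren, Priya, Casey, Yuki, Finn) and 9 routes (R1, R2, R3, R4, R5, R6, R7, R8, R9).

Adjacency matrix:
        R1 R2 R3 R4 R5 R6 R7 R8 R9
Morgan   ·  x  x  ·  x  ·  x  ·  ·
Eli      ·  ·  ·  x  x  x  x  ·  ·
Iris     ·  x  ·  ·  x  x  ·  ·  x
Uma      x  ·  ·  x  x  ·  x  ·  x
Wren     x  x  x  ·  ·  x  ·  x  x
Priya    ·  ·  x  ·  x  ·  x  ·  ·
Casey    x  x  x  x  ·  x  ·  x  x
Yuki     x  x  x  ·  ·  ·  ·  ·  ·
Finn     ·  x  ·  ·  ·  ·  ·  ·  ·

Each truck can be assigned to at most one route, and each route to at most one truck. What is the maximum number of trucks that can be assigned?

9

One maximum matching: Morgan–R7, Eli–R4, Iris–R9, Uma–R1, Wren–R6, Priya–R5, Casey–R8, Yuki–R3, Finn–R2.
This saturates every truck, so 9 is the maximum.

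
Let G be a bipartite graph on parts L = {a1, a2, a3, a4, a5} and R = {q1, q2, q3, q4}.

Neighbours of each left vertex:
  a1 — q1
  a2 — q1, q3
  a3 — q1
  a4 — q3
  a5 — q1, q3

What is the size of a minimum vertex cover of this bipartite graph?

2

A maximum matching has 2 edges (e.g. a1–q1, a2–q3).
By König's theorem the minimum vertex cover has the same size. One such cover is {q1, q3}.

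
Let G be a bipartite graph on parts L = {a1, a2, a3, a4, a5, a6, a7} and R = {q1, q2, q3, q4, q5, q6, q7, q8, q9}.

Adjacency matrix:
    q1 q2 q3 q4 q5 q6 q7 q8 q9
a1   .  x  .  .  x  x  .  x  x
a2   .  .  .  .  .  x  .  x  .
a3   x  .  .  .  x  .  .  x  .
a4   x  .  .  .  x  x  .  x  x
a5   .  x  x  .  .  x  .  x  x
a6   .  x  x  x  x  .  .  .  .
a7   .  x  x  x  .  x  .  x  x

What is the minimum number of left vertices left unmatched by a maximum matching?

One maximum matching: a1→q6, a2→q8, a3→q5, a4→q1, a5→q3, a6→q2, a7→q9.
All 7 left vertices are matched, so no larger matching exists.
That matches 7 of the 7, leaving 0 unmatched; no matching can do better.

0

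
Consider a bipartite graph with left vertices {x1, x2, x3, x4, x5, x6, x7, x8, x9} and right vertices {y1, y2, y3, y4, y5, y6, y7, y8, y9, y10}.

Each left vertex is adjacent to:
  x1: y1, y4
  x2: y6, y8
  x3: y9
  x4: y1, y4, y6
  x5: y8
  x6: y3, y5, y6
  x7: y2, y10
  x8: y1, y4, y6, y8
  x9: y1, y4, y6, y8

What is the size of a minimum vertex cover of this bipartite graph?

The 7 edges x1–y4, x2–y6, x3–y9, x4–y1, x5–y8, x6–y3, x7–y10 form a matching, so any vertex cover needs at least 7 vertices (one per matched edge).
Conversely {x3, x6, x7, y1, y4, y6, y8} meets every edge and has exactly 7 vertices, so 7 is optimal.

7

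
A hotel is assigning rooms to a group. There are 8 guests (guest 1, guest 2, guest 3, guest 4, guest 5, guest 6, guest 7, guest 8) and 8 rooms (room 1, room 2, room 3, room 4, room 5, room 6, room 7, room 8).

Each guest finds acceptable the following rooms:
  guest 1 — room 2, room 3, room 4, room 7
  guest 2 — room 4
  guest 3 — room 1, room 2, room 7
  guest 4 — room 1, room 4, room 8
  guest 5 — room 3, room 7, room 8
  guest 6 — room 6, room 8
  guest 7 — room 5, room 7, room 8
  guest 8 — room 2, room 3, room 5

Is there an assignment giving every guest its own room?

Yes

A valid assignment of size 8: guest 1–room 2, guest 2–room 4, guest 3–room 1, guest 4–room 8, guest 5–room 7, guest 6–room 6, guest 7–room 5, guest 8–room 3.
Every guest is matched, so this is a perfect matching.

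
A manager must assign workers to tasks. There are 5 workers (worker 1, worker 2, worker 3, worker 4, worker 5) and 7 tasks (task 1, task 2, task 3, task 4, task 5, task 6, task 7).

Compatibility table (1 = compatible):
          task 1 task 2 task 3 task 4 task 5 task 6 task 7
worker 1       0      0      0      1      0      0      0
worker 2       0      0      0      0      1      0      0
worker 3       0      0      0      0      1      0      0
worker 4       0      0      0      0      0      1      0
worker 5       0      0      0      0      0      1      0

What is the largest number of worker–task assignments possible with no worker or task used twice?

3

A valid assignment of size 3: worker 1→task 4, worker 2→task 5, worker 4→task 6.
The set {worker 2, worker 3, worker 4, worker 5} has only 2 neighbours ({task 5, task 6}), so by Hall's theorem at most 3 of the 5 workers can be matched.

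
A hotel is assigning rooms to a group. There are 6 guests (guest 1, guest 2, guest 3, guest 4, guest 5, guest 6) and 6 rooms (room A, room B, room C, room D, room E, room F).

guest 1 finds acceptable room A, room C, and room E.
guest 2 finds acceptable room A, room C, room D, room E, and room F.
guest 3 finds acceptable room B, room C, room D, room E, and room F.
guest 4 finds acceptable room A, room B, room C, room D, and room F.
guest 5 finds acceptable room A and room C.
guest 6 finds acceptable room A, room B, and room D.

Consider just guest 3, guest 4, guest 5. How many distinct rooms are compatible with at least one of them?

The union of neighbours of {guest 3, guest 4, guest 5} is {room A, room B, room C, room D, room E, room F}, which has 6 elements.
Since |N(S)| = 6 ≥ |S| = 3, Hall's condition holds for this subset.

6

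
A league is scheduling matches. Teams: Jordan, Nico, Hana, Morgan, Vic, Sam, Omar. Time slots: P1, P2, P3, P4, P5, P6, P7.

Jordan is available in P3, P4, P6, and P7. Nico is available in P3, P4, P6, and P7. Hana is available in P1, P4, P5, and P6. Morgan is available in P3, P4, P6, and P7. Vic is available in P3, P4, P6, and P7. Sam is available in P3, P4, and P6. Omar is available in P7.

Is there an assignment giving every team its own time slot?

No

The set {Jordan, Nico, Morgan, Vic, Sam, Omar} has only 4 neighbours ({P3, P4, P6, P7}), so by Hall's theorem at most 5 of the 7 teams can be matched.
Hence no matching covers every team.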